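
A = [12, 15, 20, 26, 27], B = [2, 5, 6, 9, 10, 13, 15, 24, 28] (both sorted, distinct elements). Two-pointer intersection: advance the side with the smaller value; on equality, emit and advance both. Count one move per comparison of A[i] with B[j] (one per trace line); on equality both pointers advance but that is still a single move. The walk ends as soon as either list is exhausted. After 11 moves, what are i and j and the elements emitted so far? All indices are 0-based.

[i=0,j=0] 12>2 → j++
[i=0,j=1] 12>5 → j++
[i=0,j=2] 12>6 → j++
[i=0,j=3] 12>9 → j++
[i=0,j=4] 12>10 → j++
[i=0,j=5] 12<13 → i++
[i=1,j=5] 15>13 → j++
[i=1,j=6] 15==15 emit → i++,j++
[i=2,j=7] 20<24 → i++
[i=3,j=7] 26>24 → j++
[i=3,j=8] 26<28 → i++

i=4, j=8, emitted=[15]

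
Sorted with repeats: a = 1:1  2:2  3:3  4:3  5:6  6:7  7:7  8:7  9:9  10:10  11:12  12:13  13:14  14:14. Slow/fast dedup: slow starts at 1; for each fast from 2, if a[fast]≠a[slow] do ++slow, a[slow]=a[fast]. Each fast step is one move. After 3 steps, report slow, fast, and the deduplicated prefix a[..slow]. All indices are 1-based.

slow=3, fast=5, prefix=[1, 2, 3]

slow=1 fast=2: a[fast]=2≠a[slow]=1 write a[2]=2, slow++,fast++
slow=2 fast=3: a[fast]=3≠a[slow]=2 write a[3]=3, slow++,fast++
slow=3 fast=4: a[fast]=3=a[slow] dup, fast++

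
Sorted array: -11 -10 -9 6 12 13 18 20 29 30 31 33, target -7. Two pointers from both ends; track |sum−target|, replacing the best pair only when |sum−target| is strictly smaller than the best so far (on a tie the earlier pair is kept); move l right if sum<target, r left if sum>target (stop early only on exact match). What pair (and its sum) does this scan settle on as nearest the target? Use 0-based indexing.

pair (-11, 6) with sum -5 (|Δ|=2)

[0,11] -11+33=22 d=29 * → r--
[0,10] -11+31=20 d=27 * → r--
[0,9] -11+30=19 d=26 * → r--
[0,8] -11+29=18 d=25 * → r--
[0,7] -11+20=9 d=16 * → r--
[0,6] -11+18=7 d=14 * → r--
[0,5] -11+13=2 d=9 * → r--
[0,4] -11+12=1 d=8 * → r--
[0,3] -11+6=-5 d=2 * → r--
[0,2] -11+-9=-20 d=13 → l++
[1,2] -10+-9=-19 d=12 → l++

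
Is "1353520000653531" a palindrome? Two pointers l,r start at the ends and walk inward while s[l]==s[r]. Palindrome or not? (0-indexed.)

not a palindrome (mismatch at 5,10)

l=0 r=15: '1'=='1', l++,r--
l=1 r=14: '3'=='3', l++,r--
l=2 r=13: '5'=='5', l++,r--
l=3 r=12: '3'=='3', l++,r--
l=4 r=11: '5'=='5', l++,r--
l=5 r=10: '2'!='6', stop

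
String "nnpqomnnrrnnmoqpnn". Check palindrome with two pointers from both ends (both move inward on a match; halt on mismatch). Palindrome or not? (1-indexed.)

[1,18] 'n'=='n' → l++,r--
[2,17] 'n'=='n' → l++,r--
[3,16] 'p'=='p' → l++,r--
[4,15] 'q'=='q' → l++,r--
[5,14] 'o'=='o' → l++,r--
[6,13] 'm'=='m' → l++,r--
[7,12] 'n'=='n' → l++,r--
[8,11] 'n'=='n' → l++,r--
[9,10] 'r'=='r' → l++,r--

palindrome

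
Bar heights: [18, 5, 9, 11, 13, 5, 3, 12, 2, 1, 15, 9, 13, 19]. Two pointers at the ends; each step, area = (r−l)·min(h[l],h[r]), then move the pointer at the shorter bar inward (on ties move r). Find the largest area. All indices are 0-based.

max area = 234

[0,13] min(18,19)*13=234 best=234 * → l++
[1,13] min(5,19)*12=60 best=234 → l++
[2,13] min(9,19)*11=99 best=234 → l++
[3,13] min(11,19)*10=110 best=234 → l++
[4,13] min(13,19)*9=117 best=234 → l++
[5,13] min(5,19)*8=40 best=234 → l++
[6,13] min(3,19)*7=21 best=234 → l++
[7,13] min(12,19)*6=72 best=234 → l++
[8,13] min(2,19)*5=10 best=234 → l++
[9,13] min(1,19)*4=4 best=234 → l++
[10,13] min(15,19)*3=45 best=234 → l++
[11,13] min(9,19)*2=18 best=234 → l++
[12,13] min(13,19)*1=13 best=234 → l++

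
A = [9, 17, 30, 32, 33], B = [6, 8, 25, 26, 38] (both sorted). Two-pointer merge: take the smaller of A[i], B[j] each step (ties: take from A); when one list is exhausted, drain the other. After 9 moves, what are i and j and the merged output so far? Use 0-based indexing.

[i=0,j=0] A[i]=9>B[j]=6 take 6 → j++
[i=0,j=1] A[i]=9>B[j]=8 take 8 → j++
[i=0,j=2] A[i]=9<=B[j]=25 take 9 → i++
[i=1,j=2] A[i]=17<=B[j]=25 take 17 → i++
[i=2,j=2] A[i]=30>B[j]=25 take 25 → j++
[i=2,j=3] A[i]=30>B[j]=26 take 26 → j++
[i=2,j=4] A[i]=30<=B[j]=38 take 30 → i++
[i=3,j=4] A[i]=32<=B[j]=38 take 32 → i++
[i=4,j=4] A[i]=33<=B[j]=38 take 33 → i++

i=5, j=4, merged so far=[6, 8, 9, 17, 25, 26, 30, 32, 33]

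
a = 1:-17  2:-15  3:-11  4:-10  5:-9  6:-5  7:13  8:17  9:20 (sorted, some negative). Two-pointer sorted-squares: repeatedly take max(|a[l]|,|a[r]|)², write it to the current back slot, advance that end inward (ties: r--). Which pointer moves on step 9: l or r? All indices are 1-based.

r

l=1 r=9: |-17|<=|20| out[9]=400, r--
l=1 r=8: |-17|<=|17| out[8]=289, r--
l=1 r=7: |-17|>|13| out[7]=289, l++
l=2 r=7: |-15|>|13| out[6]=225, l++
l=3 r=7: |-11|<=|13| out[5]=169, r--
l=3 r=6: |-11|>|-5| out[4]=121, l++
l=4 r=6: |-10|>|-5| out[3]=100, l++
l=5 r=6: |-9|>|-5| out[2]=81, l++
l=6 r=6: |-5|<=|-5| out[1]=25, r--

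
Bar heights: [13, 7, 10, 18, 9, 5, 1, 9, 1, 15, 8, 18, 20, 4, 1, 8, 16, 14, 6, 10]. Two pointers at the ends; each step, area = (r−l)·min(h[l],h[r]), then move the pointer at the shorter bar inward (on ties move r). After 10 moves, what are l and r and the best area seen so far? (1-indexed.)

l=4, r=13, best area=221

[1,20] min(13,10)*19=190 best=190 * → r--
[1,19] min(13,6)*18=108 best=190 → r--
[1,18] min(13,14)*17=221 best=221 * → l++
[2,18] min(7,14)*16=112 best=221 → l++
[3,18] min(10,14)*15=150 best=221 → l++
[4,18] min(18,14)*14=196 best=221 → r--
[4,17] min(18,16)*13=208 best=221 → r--
[4,16] min(18,8)*12=96 best=221 → r--
[4,15] min(18,1)*11=11 best=221 → r--
[4,14] min(18,4)*10=40 best=221 → r--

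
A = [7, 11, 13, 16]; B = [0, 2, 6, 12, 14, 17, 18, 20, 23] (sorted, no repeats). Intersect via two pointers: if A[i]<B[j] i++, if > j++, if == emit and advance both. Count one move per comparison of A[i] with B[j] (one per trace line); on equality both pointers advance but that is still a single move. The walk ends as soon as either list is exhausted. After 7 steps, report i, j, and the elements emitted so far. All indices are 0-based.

i=3, j=4, emitted=[]

[i=0,j=0] 7>0 → j++
[i=0,j=1] 7>2 → j++
[i=0,j=2] 7>6 → j++
[i=0,j=3] 7<12 → i++
[i=1,j=3] 11<12 → i++
[i=2,j=3] 13>12 → j++
[i=2,j=4] 13<14 → i++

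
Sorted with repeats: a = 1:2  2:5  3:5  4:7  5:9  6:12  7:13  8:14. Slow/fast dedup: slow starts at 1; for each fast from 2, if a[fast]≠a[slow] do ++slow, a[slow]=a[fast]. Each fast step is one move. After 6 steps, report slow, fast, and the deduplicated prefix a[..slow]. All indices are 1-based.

slow=6, fast=8, prefix=[2, 5, 7, 9, 12, 13]

slow=1 fast=2: a[fast]=5≠a[slow]=2 write a[2]=5, slow++,fast++
slow=2 fast=3: a[fast]=5=a[slow] dup, fast++
slow=2 fast=4: a[fast]=7≠a[slow]=5 write a[3]=7, slow++,fast++
slow=3 fast=5: a[fast]=9≠a[slow]=7 write a[4]=9, slow++,fast++
slow=4 fast=6: a[fast]=12≠a[slow]=9 write a[5]=12, slow++,fast++
slow=5 fast=7: a[fast]=13≠a[slow]=12 write a[6]=13, slow++,fast++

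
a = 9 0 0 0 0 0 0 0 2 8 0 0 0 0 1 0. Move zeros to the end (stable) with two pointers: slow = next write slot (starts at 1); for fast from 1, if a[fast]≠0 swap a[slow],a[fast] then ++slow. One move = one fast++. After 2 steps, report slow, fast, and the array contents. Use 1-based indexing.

(s=1,f=1) a[fast]=9≠0 swap→a[1]=9 → slow++,fast++
(s=2,f=2) a[fast]=0 → fast++

slow=2, fast=3, a=[9, 0, 0, 0, 0, 0, 0, 0, 2, 8, 0, 0, 0, 0, 1, 0]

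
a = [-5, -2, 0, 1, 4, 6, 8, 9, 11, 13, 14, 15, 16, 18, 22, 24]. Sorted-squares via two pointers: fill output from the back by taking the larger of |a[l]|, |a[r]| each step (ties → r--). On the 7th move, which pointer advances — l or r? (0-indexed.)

l=0 r=15: |-5|<=|24| out[15]=576, r--
l=0 r=14: |-5|<=|22| out[14]=484, r--
l=0 r=13: |-5|<=|18| out[13]=324, r--
l=0 r=12: |-5|<=|16| out[12]=256, r--
l=0 r=11: |-5|<=|15| out[11]=225, r--
l=0 r=10: |-5|<=|14| out[10]=196, r--
l=0 r=9: |-5|<=|13| out[9]=169, r--

r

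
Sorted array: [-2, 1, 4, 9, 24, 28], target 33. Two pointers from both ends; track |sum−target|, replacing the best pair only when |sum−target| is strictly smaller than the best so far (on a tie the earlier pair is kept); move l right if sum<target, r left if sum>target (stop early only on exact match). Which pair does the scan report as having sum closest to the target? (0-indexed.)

pair (9, 24) with sum 33 (|Δ|=0)

l=0 r=5: -2+28=26 d=7 *, l++
l=1 r=5: 1+28=29 d=4 *, l++
l=2 r=5: 4+28=32 d=1 *, l++
l=3 r=5: 9+28=37 d=4, r--
l=3 r=4: 9+24=33 d=0 *, stop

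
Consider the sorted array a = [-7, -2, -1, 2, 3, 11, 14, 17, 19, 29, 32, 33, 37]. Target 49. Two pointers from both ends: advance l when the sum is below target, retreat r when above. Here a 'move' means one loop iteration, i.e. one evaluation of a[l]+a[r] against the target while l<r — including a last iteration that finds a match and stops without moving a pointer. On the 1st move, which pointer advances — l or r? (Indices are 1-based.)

l=1 r=13: -7+37=30 <49, l++

l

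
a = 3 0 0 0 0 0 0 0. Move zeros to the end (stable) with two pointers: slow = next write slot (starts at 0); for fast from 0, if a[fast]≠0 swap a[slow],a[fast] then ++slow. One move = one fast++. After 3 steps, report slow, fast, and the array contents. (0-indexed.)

slow=1, fast=3, a=[3, 0, 0, 0, 0, 0, 0, 0]

(s=0,f=0) a[fast]=3≠0 swap→a[0]=3 → slow++,fast++
(s=1,f=1) a[fast]=0 → fast++
(s=1,f=2) a[fast]=0 → fast++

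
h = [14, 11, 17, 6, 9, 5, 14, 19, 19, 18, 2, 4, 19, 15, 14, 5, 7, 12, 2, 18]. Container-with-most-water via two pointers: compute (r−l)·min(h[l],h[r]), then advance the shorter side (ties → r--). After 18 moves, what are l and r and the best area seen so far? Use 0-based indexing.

l=7, r=8, best area=289

[0,19] min(14,18)*19=266 best=266 * → l++
[1,19] min(11,18)*18=198 best=266 → l++
[2,19] min(17,18)*17=289 best=289 * → l++
[3,19] min(6,18)*16=96 best=289 → l++
[4,19] min(9,18)*15=135 best=289 → l++
[5,19] min(5,18)*14=70 best=289 → l++
[6,19] min(14,18)*13=182 best=289 → l++
[7,19] min(19,18)*12=216 best=289 → r--
[7,18] min(19,2)*11=22 best=289 → r--
[7,17] min(19,12)*10=120 best=289 → r--
[7,16] min(19,7)*9=63 best=289 → r--
[7,15] min(19,5)*8=40 best=289 → r--
[7,14] min(19,14)*7=98 best=289 → r--
[7,13] min(19,15)*6=90 best=289 → r--
[7,12] min(19,19)*5=95 best=289 → r--
[7,11] min(19,4)*4=16 best=289 → r--
[7,10] min(19,2)*3=6 best=289 → r--
[7,9] min(19,18)*2=36 best=289 → r--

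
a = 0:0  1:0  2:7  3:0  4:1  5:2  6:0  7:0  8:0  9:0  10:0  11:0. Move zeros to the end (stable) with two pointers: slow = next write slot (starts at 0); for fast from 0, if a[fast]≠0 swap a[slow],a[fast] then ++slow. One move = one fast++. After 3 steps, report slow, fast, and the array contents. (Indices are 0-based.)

slow=0 fast=0: a[fast]=0, fast++
slow=0 fast=1: a[fast]=0, fast++
slow=0 fast=2: a[fast]=7≠0 swap→a[0]=7, slow++,fast++

slow=1, fast=3, a=[7, 0, 0, 0, 1, 2, 0, 0, 0, 0, 0, 0]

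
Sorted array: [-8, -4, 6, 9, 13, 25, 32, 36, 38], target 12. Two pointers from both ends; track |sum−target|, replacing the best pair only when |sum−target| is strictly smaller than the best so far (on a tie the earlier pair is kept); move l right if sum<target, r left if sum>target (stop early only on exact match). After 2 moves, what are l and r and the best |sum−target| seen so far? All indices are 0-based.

l=0 r=8: -8+38=30 d=18 *, r--
l=0 r=7: -8+36=28 d=16 *, r--

l=0, r=6, best |Δ|=16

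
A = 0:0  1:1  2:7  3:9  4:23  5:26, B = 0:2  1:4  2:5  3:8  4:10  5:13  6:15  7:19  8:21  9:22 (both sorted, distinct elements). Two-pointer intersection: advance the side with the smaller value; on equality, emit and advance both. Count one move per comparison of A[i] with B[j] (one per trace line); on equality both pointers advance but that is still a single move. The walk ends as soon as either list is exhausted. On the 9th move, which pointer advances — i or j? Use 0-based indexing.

j

i=0 j=0: 0<2, i++
i=1 j=0: 1<2, i++
i=2 j=0: 7>2, j++
i=2 j=1: 7>4, j++
i=2 j=2: 7>5, j++
i=2 j=3: 7<8, i++
i=3 j=3: 9>8, j++
i=3 j=4: 9<10, i++
i=4 j=4: 23>10, j++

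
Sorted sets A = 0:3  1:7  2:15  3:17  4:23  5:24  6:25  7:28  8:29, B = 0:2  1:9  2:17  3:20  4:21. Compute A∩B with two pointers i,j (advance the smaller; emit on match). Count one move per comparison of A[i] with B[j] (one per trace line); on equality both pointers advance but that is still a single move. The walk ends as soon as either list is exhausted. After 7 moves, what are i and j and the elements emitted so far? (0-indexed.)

i=4, j=4, emitted=[17]

i=0 j=0: 3>2, j++
i=0 j=1: 3<9, i++
i=1 j=1: 7<9, i++
i=2 j=1: 15>9, j++
i=2 j=2: 15<17, i++
i=3 j=2: 17==17 emit, i++,j++
i=4 j=3: 23>20, j++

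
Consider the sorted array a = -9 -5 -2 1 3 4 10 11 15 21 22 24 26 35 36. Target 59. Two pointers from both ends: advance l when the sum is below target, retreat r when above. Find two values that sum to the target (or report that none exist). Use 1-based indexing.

(24, 35)

l=1 r=15: -9+36=27 <59, l++
l=2 r=15: -5+36=31 <59, l++
l=3 r=15: -2+36=34 <59, l++
l=4 r=15: 1+36=37 <59, l++
l=5 r=15: 3+36=39 <59, l++
l=6 r=15: 4+36=40 <59, l++
l=7 r=15: 10+36=46 <59, l++
l=8 r=15: 11+36=47 <59, l++
l=9 r=15: 15+36=51 <59, l++
l=10 r=15: 21+36=57 <59, l++
l=11 r=15: 22+36=58 <59, l++
l=12 r=15: 24+36=60 >59, r--
l=12 r=14: 24+35=59, found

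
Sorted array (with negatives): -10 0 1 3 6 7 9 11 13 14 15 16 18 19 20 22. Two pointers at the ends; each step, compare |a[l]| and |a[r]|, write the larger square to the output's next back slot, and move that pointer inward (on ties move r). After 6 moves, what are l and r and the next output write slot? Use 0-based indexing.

l=0, r=9, next write slot=9

[0,15] |-10|<=|22| out[15]=484 → r--
[0,14] |-10|<=|20| out[14]=400 → r--
[0,13] |-10|<=|19| out[13]=361 → r--
[0,12] |-10|<=|18| out[12]=324 → r--
[0,11] |-10|<=|16| out[11]=256 → r--
[0,10] |-10|<=|15| out[10]=225 → r--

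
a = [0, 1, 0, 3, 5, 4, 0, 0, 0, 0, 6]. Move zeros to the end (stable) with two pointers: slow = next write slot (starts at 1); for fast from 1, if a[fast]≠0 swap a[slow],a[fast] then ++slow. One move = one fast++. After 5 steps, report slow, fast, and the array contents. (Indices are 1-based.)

slow=4, fast=6, a=[1, 3, 5, 0, 0, 4, 0, 0, 0, 0, 6]

slow=1 fast=1: a[fast]=0, fast++
slow=1 fast=2: a[fast]=1≠0 swap→a[1]=1, slow++,fast++
slow=2 fast=3: a[fast]=0, fast++
slow=2 fast=4: a[fast]=3≠0 swap→a[2]=3, slow++,fast++
slow=3 fast=5: a[fast]=5≠0 swap→a[3]=5, slow++,fast++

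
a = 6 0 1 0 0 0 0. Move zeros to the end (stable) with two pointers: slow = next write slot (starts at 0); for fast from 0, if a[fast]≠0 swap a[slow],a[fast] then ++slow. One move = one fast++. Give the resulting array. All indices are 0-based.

[6, 1, 0, 0, 0, 0, 0]

(s=0,f=0) a[fast]=6≠0 swap→a[0]=6 → slow++,fast++
(s=1,f=1) a[fast]=0 → fast++
(s=1,f=2) a[fast]=1≠0 swap→a[1]=1 → slow++,fast++
(s=2,f=3) a[fast]=0 → fast++
(s=2,f=4) a[fast]=0 → fast++
(s=2,f=5) a[fast]=0 → fast++
(s=2,f=6) a[fast]=0 → fast++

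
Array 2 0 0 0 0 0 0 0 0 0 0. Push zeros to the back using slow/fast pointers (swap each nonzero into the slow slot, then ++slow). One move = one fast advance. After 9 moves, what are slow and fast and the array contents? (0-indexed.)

slow=0 fast=0: a[fast]=2≠0 swap→a[0]=2, slow++,fast++
slow=1 fast=1: a[fast]=0, fast++
slow=1 fast=2: a[fast]=0, fast++
slow=1 fast=3: a[fast]=0, fast++
slow=1 fast=4: a[fast]=0, fast++
slow=1 fast=5: a[fast]=0, fast++
slow=1 fast=6: a[fast]=0, fast++
slow=1 fast=7: a[fast]=0, fast++
slow=1 fast=8: a[fast]=0, fast++

slow=1, fast=9, a=[2, 0, 0, 0, 0, 0, 0, 0, 0, 0, 0]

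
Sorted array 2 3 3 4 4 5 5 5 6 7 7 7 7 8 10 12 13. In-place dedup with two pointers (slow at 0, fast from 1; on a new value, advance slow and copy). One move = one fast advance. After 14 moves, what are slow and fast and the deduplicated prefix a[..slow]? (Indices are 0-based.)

(s=0,f=1) a[fast]=3≠a[slow]=2 write a[1]=3 → slow++,fast++
(s=1,f=2) a[fast]=3=a[slow] dup → fast++
(s=1,f=3) a[fast]=4≠a[slow]=3 write a[2]=4 → slow++,fast++
(s=2,f=4) a[fast]=4=a[slow] dup → fast++
(s=2,f=5) a[fast]=5≠a[slow]=4 write a[3]=5 → slow++,fast++
(s=3,f=6) a[fast]=5=a[slow] dup → fast++
(s=3,f=7) a[fast]=5=a[slow] dup → fast++
(s=3,f=8) a[fast]=6≠a[slow]=5 write a[4]=6 → slow++,fast++
(s=4,f=9) a[fast]=7≠a[slow]=6 write a[5]=7 → slow++,fast++
(s=5,f=10) a[fast]=7=a[slow] dup → fast++
(s=5,f=11) a[fast]=7=a[slow] dup → fast++
(s=5,f=12) a[fast]=7=a[slow] dup → fast++
(s=5,f=13) a[fast]=8≠a[slow]=7 write a[6]=8 → slow++,fast++
(s=6,f=14) a[fast]=10≠a[slow]=8 write a[7]=10 → slow++,fast++

slow=7, fast=15, prefix=[2, 3, 4, 5, 6, 7, 8, 10]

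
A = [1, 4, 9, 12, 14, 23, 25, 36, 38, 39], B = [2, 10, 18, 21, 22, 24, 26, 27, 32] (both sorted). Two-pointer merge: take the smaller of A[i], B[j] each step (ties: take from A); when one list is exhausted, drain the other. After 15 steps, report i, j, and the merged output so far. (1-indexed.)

[i=1,j=1] A[i]=1<=B[j]=2 take 1 → i++
[i=2,j=1] A[i]=4>B[j]=2 take 2 → j++
[i=2,j=2] A[i]=4<=B[j]=10 take 4 → i++
[i=3,j=2] A[i]=9<=B[j]=10 take 9 → i++
[i=4,j=2] A[i]=12>B[j]=10 take 10 → j++
[i=4,j=3] A[i]=12<=B[j]=18 take 12 → i++
[i=5,j=3] A[i]=14<=B[j]=18 take 14 → i++
[i=6,j=3] A[i]=23>B[j]=18 take 18 → j++
[i=6,j=4] A[i]=23>B[j]=21 take 21 → j++
[i=6,j=5] A[i]=23>B[j]=22 take 22 → j++
[i=6,j=6] A[i]=23<=B[j]=24 take 23 → i++
[i=7,j=6] A[i]=25>B[j]=24 take 24 → j++
[i=7,j=7] A[i]=25<=B[j]=26 take 25 → i++
[i=8,j=7] A[i]=36>B[j]=26 take 26 → j++
[i=8,j=8] A[i]=36>B[j]=27 take 27 → j++

i=8, j=9, merged so far=[1, 2, 4, 9, 10, 12, 14, 18, 21, 22, 23, 24, 25, 26, 27]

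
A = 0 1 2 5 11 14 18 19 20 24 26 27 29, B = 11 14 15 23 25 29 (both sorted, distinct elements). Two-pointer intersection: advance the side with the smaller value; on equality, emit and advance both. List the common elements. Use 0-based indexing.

intersection = [11, 14, 29]

i=0 j=0: 0<11, i++
i=1 j=0: 1<11, i++
i=2 j=0: 2<11, i++
i=3 j=0: 5<11, i++
i=4 j=0: 11==11 emit, i++,j++
i=5 j=1: 14==14 emit, i++,j++
i=6 j=2: 18>15, j++
i=6 j=3: 18<23, i++
i=7 j=3: 19<23, i++
i=8 j=3: 20<23, i++
i=9 j=3: 24>23, j++
i=9 j=4: 24<25, i++
i=10 j=4: 26>25, j++
i=10 j=5: 26<29, i++
i=11 j=5: 27<29, i++
i=12 j=5: 29==29 emit, i++,j++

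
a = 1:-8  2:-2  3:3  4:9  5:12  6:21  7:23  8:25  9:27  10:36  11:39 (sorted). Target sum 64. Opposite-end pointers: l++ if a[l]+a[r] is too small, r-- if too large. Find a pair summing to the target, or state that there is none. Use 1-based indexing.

[1,11] -8+39=31 <64 → l++
[2,11] -2+39=37 <64 → l++
[3,11] 3+39=42 <64 → l++
[4,11] 9+39=48 <64 → l++
[5,11] 12+39=51 <64 → l++
[6,11] 21+39=60 <64 → l++
[7,11] 23+39=62 <64 → l++
[8,11] 25+39=64 → found

(25, 39)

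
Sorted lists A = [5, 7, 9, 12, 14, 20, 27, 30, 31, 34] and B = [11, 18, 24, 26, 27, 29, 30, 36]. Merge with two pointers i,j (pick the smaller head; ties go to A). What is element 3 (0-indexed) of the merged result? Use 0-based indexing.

[i=0,j=0] A[i]=5<=B[j]=11 take 5 → i++
[i=1,j=0] A[i]=7<=B[j]=11 take 7 → i++
[i=2,j=0] A[i]=9<=B[j]=11 take 9 → i++
[i=3,j=0] A[i]=12>B[j]=11 take 11 → j++
[i=3,j=1] A[i]=12<=B[j]=18 take 12 → i++
[i=4,j=1] A[i]=14<=B[j]=18 take 14 → i++
[i=5,j=1] A[i]=20>B[j]=18 take 18 → j++
[i=5,j=2] A[i]=20<=B[j]=24 take 20 → i++
[i=6,j=2] A[i]=27>B[j]=24 take 24 → j++
[i=6,j=3] A[i]=27>B[j]=26 take 26 → j++
[i=6,j=4] A[i]=27<=B[j]=27 take 27 → i++
[i=7,j=4] A[i]=30>B[j]=27 take 27 → j++
[i=7,j=5] A[i]=30>B[j]=29 take 29 → j++
[i=7,j=6] A[i]=30<=B[j]=30 take 30 → i++
[i=8,j=6] A[i]=31>B[j]=30 take 30 → j++
[i=8,j=7] A[i]=31<=B[j]=36 take 31 → i++
[i=9,j=7] A[i]=34<=B[j]=36 take 34 → i++
[i=10,j=7] A done, take B[j]=36 → j++

merged[3] = 11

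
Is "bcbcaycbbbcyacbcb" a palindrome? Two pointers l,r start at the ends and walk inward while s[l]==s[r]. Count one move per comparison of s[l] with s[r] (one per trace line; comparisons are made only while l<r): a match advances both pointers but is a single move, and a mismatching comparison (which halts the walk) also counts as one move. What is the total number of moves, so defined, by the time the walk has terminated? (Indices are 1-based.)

8 moves

[1,17] 'b'=='b' → l++,r--
[2,16] 'c'=='c' → l++,r--
[3,15] 'b'=='b' → l++,r--
[4,14] 'c'=='c' → l++,r--
[5,13] 'a'=='a' → l++,r--
[6,12] 'y'=='y' → l++,r--
[7,11] 'c'=='c' → l++,r--
[8,10] 'b'=='b' → l++,r--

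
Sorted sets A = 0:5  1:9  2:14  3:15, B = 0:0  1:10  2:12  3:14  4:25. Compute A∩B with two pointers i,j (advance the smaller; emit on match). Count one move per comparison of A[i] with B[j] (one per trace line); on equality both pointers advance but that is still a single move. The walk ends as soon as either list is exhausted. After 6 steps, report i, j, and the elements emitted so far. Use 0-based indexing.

i=3, j=4, emitted=[14]

i=0 j=0: 5>0, j++
i=0 j=1: 5<10, i++
i=1 j=1: 9<10, i++
i=2 j=1: 14>10, j++
i=2 j=2: 14>12, j++
i=2 j=3: 14==14 emit, i++,j++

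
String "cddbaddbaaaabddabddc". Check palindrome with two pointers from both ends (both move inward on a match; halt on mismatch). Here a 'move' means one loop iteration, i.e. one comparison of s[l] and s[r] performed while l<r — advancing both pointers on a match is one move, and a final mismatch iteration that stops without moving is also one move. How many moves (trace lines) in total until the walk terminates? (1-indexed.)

10 moves

[1,20] 'c'=='c' → l++,r--
[2,19] 'd'=='d' → l++,r--
[3,18] 'd'=='d' → l++,r--
[4,17] 'b'=='b' → l++,r--
[5,16] 'a'=='a' → l++,r--
[6,15] 'd'=='d' → l++,r--
[7,14] 'd'=='d' → l++,r--
[8,13] 'b'=='b' → l++,r--
[9,12] 'a'=='a' → l++,r--
[10,11] 'a'=='a' → l++,r--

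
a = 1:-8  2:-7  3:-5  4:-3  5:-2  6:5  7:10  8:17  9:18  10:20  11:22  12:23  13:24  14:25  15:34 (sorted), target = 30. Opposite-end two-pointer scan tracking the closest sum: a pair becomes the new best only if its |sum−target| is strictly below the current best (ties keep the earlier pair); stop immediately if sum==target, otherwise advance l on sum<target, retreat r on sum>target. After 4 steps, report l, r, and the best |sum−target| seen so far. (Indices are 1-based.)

l=4, r=14, best |Δ|=1

l=1 r=15: -8+34=26 d=4 *, l++
l=2 r=15: -7+34=27 d=3 *, l++
l=3 r=15: -5+34=29 d=1 *, l++
l=4 r=15: -3+34=31 d=1, r--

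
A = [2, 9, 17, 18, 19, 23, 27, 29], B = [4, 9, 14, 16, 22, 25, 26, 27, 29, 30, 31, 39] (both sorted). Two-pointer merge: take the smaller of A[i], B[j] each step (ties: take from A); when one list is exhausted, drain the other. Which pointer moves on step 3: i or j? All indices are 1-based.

[i=1,j=1] A[i]=2<=B[j]=4 take 2 → i++
[i=2,j=1] A[i]=9>B[j]=4 take 4 → j++
[i=2,j=2] A[i]=9<=B[j]=9 take 9 → i++

i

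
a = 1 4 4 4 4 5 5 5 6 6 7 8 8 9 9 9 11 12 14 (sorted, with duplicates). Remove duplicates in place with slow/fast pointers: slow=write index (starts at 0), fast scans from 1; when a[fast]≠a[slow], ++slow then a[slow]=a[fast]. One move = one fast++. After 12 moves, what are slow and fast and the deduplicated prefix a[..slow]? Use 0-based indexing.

slow=5, fast=13, prefix=[1, 4, 5, 6, 7, 8]

(s=0,f=1) a[fast]=4≠a[slow]=1 write a[1]=4 → slow++,fast++
(s=1,f=2) a[fast]=4=a[slow] dup → fast++
(s=1,f=3) a[fast]=4=a[slow] dup → fast++
(s=1,f=4) a[fast]=4=a[slow] dup → fast++
(s=1,f=5) a[fast]=5≠a[slow]=4 write a[2]=5 → slow++,fast++
(s=2,f=6) a[fast]=5=a[slow] dup → fast++
(s=2,f=7) a[fast]=5=a[slow] dup → fast++
(s=2,f=8) a[fast]=6≠a[slow]=5 write a[3]=6 → slow++,fast++
(s=3,f=9) a[fast]=6=a[slow] dup → fast++
(s=3,f=10) a[fast]=7≠a[slow]=6 write a[4]=7 → slow++,fast++
(s=4,f=11) a[fast]=8≠a[slow]=7 write a[5]=8 → slow++,fast++
(s=5,f=12) a[fast]=8=a[slow] dup → fast++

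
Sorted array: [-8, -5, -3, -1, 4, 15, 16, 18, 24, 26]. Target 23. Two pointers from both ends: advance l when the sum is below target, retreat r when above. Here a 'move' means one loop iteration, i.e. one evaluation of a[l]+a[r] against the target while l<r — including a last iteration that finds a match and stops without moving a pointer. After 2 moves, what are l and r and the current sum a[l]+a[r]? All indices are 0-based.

l=2, r=9, sum=23

l=0 r=9: -8+26=18 <23, l++
l=1 r=9: -5+26=21 <23, l++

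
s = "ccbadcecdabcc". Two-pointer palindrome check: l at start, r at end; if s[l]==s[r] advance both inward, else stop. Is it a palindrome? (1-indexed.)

l=1 r=13: 'c'=='c', l++,r--
l=2 r=12: 'c'=='c', l++,r--
l=3 r=11: 'b'=='b', l++,r--
l=4 r=10: 'a'=='a', l++,r--
l=5 r=9: 'd'=='d', l++,r--
l=6 r=8: 'c'=='c', l++,r--

palindrome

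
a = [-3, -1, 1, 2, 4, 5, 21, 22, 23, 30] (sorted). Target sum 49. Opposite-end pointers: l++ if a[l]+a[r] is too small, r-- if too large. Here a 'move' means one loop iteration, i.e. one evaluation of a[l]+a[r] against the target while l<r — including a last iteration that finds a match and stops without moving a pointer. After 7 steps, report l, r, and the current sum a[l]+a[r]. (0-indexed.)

l=6, r=8, sum=44

l=0 r=9: -3+30=27 <49, l++
l=1 r=9: -1+30=29 <49, l++
l=2 r=9: 1+30=31 <49, l++
l=3 r=9: 2+30=32 <49, l++
l=4 r=9: 4+30=34 <49, l++
l=5 r=9: 5+30=35 <49, l++
l=6 r=9: 21+30=51 >49, r--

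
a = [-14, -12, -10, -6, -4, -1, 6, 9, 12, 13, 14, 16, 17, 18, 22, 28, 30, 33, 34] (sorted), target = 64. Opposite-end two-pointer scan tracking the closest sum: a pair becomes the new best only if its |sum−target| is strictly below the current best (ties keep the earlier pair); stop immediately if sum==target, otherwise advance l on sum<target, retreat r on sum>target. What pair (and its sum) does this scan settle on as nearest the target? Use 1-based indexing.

[1,19] -14+34=20 d=44 * → l++
[2,19] -12+34=22 d=42 * → l++
[3,19] -10+34=24 d=40 * → l++
[4,19] -6+34=28 d=36 * → l++
[5,19] -4+34=30 d=34 * → l++
[6,19] -1+34=33 d=31 * → l++
[7,19] 6+34=40 d=24 * → l++
[8,19] 9+34=43 d=21 * → l++
[9,19] 12+34=46 d=18 * → l++
[10,19] 13+34=47 d=17 * → l++
[11,19] 14+34=48 d=16 * → l++
[12,19] 16+34=50 d=14 * → l++
[13,19] 17+34=51 d=13 * → l++
[14,19] 18+34=52 d=12 * → l++
[15,19] 22+34=56 d=8 * → l++
[16,19] 28+34=62 d=2 * → l++
[17,19] 30+34=64 d=0 * → stop

pair (30, 34) with sum 64 (|Δ|=0)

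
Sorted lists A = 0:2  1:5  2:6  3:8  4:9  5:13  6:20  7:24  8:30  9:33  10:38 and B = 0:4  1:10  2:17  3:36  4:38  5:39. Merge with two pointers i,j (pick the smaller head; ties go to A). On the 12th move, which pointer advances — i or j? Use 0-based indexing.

i

[i=0,j=0] A[i]=2<=B[j]=4 take 2 → i++
[i=1,j=0] A[i]=5>B[j]=4 take 4 → j++
[i=1,j=1] A[i]=5<=B[j]=10 take 5 → i++
[i=2,j=1] A[i]=6<=B[j]=10 take 6 → i++
[i=3,j=1] A[i]=8<=B[j]=10 take 8 → i++
[i=4,j=1] A[i]=9<=B[j]=10 take 9 → i++
[i=5,j=1] A[i]=13>B[j]=10 take 10 → j++
[i=5,j=2] A[i]=13<=B[j]=17 take 13 → i++
[i=6,j=2] A[i]=20>B[j]=17 take 17 → j++
[i=6,j=3] A[i]=20<=B[j]=36 take 20 → i++
[i=7,j=3] A[i]=24<=B[j]=36 take 24 → i++
[i=8,j=3] A[i]=30<=B[j]=36 take 30 → i++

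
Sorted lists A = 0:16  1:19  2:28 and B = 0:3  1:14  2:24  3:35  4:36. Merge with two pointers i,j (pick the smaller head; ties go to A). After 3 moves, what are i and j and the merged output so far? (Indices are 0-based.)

i=0 j=0: A[i]=16>B[j]=3 take 3, j++
i=0 j=1: A[i]=16>B[j]=14 take 14, j++
i=0 j=2: A[i]=16<=B[j]=24 take 16, i++

i=1, j=2, merged so far=[3, 14, 16]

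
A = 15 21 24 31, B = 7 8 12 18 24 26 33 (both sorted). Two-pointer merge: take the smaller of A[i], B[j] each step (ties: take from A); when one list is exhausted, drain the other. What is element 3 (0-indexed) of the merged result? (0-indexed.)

i=0 j=0: A[i]=15>B[j]=7 take 7, j++
i=0 j=1: A[i]=15>B[j]=8 take 8, j++
i=0 j=2: A[i]=15>B[j]=12 take 12, j++
i=0 j=3: A[i]=15<=B[j]=18 take 15, i++
i=1 j=3: A[i]=21>B[j]=18 take 18, j++
i=1 j=4: A[i]=21<=B[j]=24 take 21, i++
i=2 j=4: A[i]=24<=B[j]=24 take 24, i++
i=3 j=4: A[i]=31>B[j]=24 take 24, j++
i=3 j=5: A[i]=31>B[j]=26 take 26, j++
i=3 j=6: A[i]=31<=B[j]=33 take 31, i++
i=4 j=6: A done, take B[j]=33, j++

merged[3] = 15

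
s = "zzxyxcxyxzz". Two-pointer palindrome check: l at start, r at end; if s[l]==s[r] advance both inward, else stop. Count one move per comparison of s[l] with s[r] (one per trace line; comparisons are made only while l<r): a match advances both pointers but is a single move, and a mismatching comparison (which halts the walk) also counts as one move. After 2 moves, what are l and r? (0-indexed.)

l=2, r=8

[0,10] 'z'=='z' → l++,r--
[1,9] 'z'=='z' → l++,r--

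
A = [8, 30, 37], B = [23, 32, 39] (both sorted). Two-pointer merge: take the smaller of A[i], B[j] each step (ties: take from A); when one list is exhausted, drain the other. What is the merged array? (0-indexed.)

[8, 23, 30, 32, 37, 39]

i=0 j=0: A[i]=8<=B[j]=23 take 8, i++
i=1 j=0: A[i]=30>B[j]=23 take 23, j++
i=1 j=1: A[i]=30<=B[j]=32 take 30, i++
i=2 j=1: A[i]=37>B[j]=32 take 32, j++
i=2 j=2: A[i]=37<=B[j]=39 take 37, i++
i=3 j=2: A done, take B[j]=39, j++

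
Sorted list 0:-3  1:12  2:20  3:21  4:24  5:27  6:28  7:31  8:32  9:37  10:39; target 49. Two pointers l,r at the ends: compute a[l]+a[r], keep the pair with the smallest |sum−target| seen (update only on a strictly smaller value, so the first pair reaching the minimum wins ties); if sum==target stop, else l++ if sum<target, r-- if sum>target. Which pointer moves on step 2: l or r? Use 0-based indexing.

[0,10] -3+39=36 d=13 * → l++
[1,10] 12+39=51 d=2 * → r--

r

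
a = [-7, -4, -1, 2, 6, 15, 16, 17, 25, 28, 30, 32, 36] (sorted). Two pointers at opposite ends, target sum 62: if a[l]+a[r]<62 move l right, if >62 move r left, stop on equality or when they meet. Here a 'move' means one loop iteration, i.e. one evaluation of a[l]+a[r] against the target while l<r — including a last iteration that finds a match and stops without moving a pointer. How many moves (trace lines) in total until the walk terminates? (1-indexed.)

12 moves

l=1 r=13: -7+36=29 <62, l++
l=2 r=13: -4+36=32 <62, l++
l=3 r=13: -1+36=35 <62, l++
l=4 r=13: 2+36=38 <62, l++
l=5 r=13: 6+36=42 <62, l++
l=6 r=13: 15+36=51 <62, l++
l=7 r=13: 16+36=52 <62, l++
l=8 r=13: 17+36=53 <62, l++
l=9 r=13: 25+36=61 <62, l++
l=10 r=13: 28+36=64 >62, r--
l=10 r=12: 28+32=60 <62, l++
l=11 r=12: 30+32=62, found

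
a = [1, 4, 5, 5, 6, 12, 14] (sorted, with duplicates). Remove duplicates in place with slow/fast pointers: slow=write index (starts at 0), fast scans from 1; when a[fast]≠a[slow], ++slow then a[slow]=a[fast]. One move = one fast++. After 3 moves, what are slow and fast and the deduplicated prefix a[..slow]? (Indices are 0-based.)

slow=2, fast=4, prefix=[1, 4, 5]

(s=0,f=1) a[fast]=4≠a[slow]=1 write a[1]=4 → slow++,fast++
(s=1,f=2) a[fast]=5≠a[slow]=4 write a[2]=5 → slow++,fast++
(s=2,f=3) a[fast]=5=a[slow] dup → fast++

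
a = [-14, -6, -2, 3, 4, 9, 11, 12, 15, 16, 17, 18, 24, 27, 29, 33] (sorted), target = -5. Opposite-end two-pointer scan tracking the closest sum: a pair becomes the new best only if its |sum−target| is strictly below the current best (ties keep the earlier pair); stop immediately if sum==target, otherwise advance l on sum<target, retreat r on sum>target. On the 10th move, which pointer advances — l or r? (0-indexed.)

r

[0,15] -14+33=19 d=24 * → r--
[0,14] -14+29=15 d=20 * → r--
[0,13] -14+27=13 d=18 * → r--
[0,12] -14+24=10 d=15 * → r--
[0,11] -14+18=4 d=9 * → r--
[0,10] -14+17=3 d=8 * → r--
[0,9] -14+16=2 d=7 * → r--
[0,8] -14+15=1 d=6 * → r--
[0,7] -14+12=-2 d=3 * → r--
[0,6] -14+11=-3 d=2 * → r--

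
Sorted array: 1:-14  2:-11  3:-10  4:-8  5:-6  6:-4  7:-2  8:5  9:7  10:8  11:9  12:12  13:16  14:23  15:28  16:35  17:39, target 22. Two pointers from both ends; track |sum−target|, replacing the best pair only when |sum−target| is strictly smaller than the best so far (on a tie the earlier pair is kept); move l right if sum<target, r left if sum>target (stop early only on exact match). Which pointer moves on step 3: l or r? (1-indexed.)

r

[1,17] -14+39=25 d=3 * → r--
[1,16] -14+35=21 d=1 * → l++
[2,16] -11+35=24 d=2 → r--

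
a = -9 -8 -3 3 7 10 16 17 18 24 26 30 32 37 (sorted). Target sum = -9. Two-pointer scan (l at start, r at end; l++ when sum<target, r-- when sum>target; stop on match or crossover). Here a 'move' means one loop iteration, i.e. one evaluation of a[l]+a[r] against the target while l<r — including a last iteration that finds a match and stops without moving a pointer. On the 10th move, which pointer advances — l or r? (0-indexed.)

l=0 r=13: -9+37=28 >-9, r--
l=0 r=12: -9+32=23 >-9, r--
l=0 r=11: -9+30=21 >-9, r--
l=0 r=10: -9+26=17 >-9, r--
l=0 r=9: -9+24=15 >-9, r--
l=0 r=8: -9+18=9 >-9, r--
l=0 r=7: -9+17=8 >-9, r--
l=0 r=6: -9+16=7 >-9, r--
l=0 r=5: -9+10=1 >-9, r--
l=0 r=4: -9+7=-2 >-9, r--

r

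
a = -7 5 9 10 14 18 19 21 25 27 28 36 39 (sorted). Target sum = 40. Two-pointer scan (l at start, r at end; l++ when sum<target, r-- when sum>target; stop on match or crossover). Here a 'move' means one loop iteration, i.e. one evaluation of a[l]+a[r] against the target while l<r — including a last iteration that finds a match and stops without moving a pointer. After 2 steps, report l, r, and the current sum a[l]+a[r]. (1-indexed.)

l=1 r=13: -7+39=32 <40, l++
l=2 r=13: 5+39=44 >40, r--

l=2, r=12, sum=41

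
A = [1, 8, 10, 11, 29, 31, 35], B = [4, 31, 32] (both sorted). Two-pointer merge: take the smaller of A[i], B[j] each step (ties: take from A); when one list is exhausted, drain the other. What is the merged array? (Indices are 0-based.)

[1, 4, 8, 10, 11, 29, 31, 31, 32, 35]

i=0 j=0: A[i]=1<=B[j]=4 take 1, i++
i=1 j=0: A[i]=8>B[j]=4 take 4, j++
i=1 j=1: A[i]=8<=B[j]=31 take 8, i++
i=2 j=1: A[i]=10<=B[j]=31 take 10, i++
i=3 j=1: A[i]=11<=B[j]=31 take 11, i++
i=4 j=1: A[i]=29<=B[j]=31 take 29, i++
i=5 j=1: A[i]=31<=B[j]=31 take 31, i++
i=6 j=1: A[i]=35>B[j]=31 take 31, j++
i=6 j=2: A[i]=35>B[j]=32 take 32, j++
i=6 j=3: B done, take A[i]=35, i++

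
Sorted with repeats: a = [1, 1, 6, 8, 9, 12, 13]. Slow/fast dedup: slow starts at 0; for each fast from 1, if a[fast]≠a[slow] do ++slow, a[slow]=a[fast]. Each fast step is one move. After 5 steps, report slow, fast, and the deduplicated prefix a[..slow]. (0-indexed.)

slow=4, fast=6, prefix=[1, 6, 8, 9, 12]

slow=0 fast=1: a[fast]=1=a[slow] dup, fast++
slow=0 fast=2: a[fast]=6≠a[slow]=1 write a[1]=6, slow++,fast++
slow=1 fast=3: a[fast]=8≠a[slow]=6 write a[2]=8, slow++,fast++
slow=2 fast=4: a[fast]=9≠a[slow]=8 write a[3]=9, slow++,fast++
slow=3 fast=5: a[fast]=12≠a[slow]=9 write a[4]=12, slow++,fast++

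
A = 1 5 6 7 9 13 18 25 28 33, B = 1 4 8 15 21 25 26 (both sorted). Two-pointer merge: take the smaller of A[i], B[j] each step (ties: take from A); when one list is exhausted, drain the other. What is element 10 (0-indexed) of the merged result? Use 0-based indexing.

i=0 j=0: A[i]=1<=B[j]=1 take 1, i++
i=1 j=0: A[i]=5>B[j]=1 take 1, j++
i=1 j=1: A[i]=5>B[j]=4 take 4, j++
i=1 j=2: A[i]=5<=B[j]=8 take 5, i++
i=2 j=2: A[i]=6<=B[j]=8 take 6, i++
i=3 j=2: A[i]=7<=B[j]=8 take 7, i++
i=4 j=2: A[i]=9>B[j]=8 take 8, j++
i=4 j=3: A[i]=9<=B[j]=15 take 9, i++
i=5 j=3: A[i]=13<=B[j]=15 take 13, i++
i=6 j=3: A[i]=18>B[j]=15 take 15, j++
i=6 j=4: A[i]=18<=B[j]=21 take 18, i++
i=7 j=4: A[i]=25>B[j]=21 take 21, j++
i=7 j=5: A[i]=25<=B[j]=25 take 25, i++
i=8 j=5: A[i]=28>B[j]=25 take 25, j++
i=8 j=6: A[i]=28>B[j]=26 take 26, j++
i=8 j=7: B done, take A[i]=28, i++
i=9 j=7: B done, take A[i]=33, i++

merged[10] = 18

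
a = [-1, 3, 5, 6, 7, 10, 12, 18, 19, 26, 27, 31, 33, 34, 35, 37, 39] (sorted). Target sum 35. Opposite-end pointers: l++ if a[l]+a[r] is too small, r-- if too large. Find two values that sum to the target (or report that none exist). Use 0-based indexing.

no pair

[0,16] -1+39=38 >35 → r--
[0,15] -1+37=36 >35 → r--
[0,14] -1+35=34 <35 → l++
[1,14] 3+35=38 >35 → r--
[1,13] 3+34=37 >35 → r--
[1,12] 3+33=36 >35 → r--
[1,11] 3+31=34 <35 → l++
[2,11] 5+31=36 >35 → r--
[2,10] 5+27=32 <35 → l++
[3,10] 6+27=33 <35 → l++
[4,10] 7+27=34 <35 → l++
[5,10] 10+27=37 >35 → r--
[5,9] 10+26=36 >35 → r--
[5,8] 10+19=29 <35 → l++
[6,8] 12+19=31 <35 → l++
[7,8] 18+19=37 >35 → r--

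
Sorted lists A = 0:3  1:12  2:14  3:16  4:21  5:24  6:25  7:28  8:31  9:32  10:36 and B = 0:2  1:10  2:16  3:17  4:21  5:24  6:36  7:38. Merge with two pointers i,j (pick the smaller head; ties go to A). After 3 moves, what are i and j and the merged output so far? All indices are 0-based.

i=1, j=2, merged so far=[2, 3, 10]

i=0 j=0: A[i]=3>B[j]=2 take 2, j++
i=0 j=1: A[i]=3<=B[j]=10 take 3, i++
i=1 j=1: A[i]=12>B[j]=10 take 10, j++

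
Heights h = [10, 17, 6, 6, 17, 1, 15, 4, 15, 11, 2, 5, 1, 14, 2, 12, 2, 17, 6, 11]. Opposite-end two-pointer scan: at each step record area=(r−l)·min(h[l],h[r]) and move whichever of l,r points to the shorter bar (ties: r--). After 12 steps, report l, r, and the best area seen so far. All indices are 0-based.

[0,19] min(10,11)*19=190 best=190 * → l++
[1,19] min(17,11)*18=198 best=198 * → r--
[1,18] min(17,6)*17=102 best=198 → r--
[1,17] min(17,17)*16=272 best=272 * → r--
[1,16] min(17,2)*15=30 best=272 → r--
[1,15] min(17,12)*14=168 best=272 → r--
[1,14] min(17,2)*13=26 best=272 → r--
[1,13] min(17,14)*12=168 best=272 → r--
[1,12] min(17,1)*11=11 best=272 → r--
[1,11] min(17,5)*10=50 best=272 → r--
[1,10] min(17,2)*9=18 best=272 → r--
[1,9] min(17,11)*8=88 best=272 → r--

l=1, r=8, best area=272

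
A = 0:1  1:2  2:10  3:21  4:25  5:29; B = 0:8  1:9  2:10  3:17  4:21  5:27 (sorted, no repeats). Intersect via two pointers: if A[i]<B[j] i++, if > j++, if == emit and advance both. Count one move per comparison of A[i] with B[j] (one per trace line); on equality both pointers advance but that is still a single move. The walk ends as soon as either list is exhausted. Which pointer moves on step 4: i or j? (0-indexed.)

j

i=0 j=0: 1<8, i++
i=1 j=0: 2<8, i++
i=2 j=0: 10>8, j++
i=2 j=1: 10>9, j++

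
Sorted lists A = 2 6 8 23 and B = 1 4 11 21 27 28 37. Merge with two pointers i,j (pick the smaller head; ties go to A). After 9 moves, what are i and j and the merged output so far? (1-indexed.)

i=5, j=6, merged so far=[1, 2, 4, 6, 8, 11, 21, 23, 27]

[i=1,j=1] A[i]=2>B[j]=1 take 1 → j++
[i=1,j=2] A[i]=2<=B[j]=4 take 2 → i++
[i=2,j=2] A[i]=6>B[j]=4 take 4 → j++
[i=2,j=3] A[i]=6<=B[j]=11 take 6 → i++
[i=3,j=3] A[i]=8<=B[j]=11 take 8 → i++
[i=4,j=3] A[i]=23>B[j]=11 take 11 → j++
[i=4,j=4] A[i]=23>B[j]=21 take 21 → j++
[i=4,j=5] A[i]=23<=B[j]=27 take 23 → i++
[i=5,j=5] A done, take B[j]=27 → j++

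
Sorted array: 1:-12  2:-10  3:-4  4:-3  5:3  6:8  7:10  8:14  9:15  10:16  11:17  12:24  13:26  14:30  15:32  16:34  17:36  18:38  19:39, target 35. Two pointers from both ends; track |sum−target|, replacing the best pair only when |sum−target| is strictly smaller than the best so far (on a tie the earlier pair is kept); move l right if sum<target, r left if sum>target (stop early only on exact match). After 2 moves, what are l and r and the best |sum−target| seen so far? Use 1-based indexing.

l=3, r=19, best |Δ|=6

[1,19] -12+39=27 d=8 * → l++
[2,19] -10+39=29 d=6 * → l++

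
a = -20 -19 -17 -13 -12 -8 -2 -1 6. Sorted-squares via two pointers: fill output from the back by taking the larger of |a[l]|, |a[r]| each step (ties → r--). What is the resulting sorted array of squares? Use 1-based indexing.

l=1 r=9: |-20|>|6| out[9]=400, l++
l=2 r=9: |-19|>|6| out[8]=361, l++
l=3 r=9: |-17|>|6| out[7]=289, l++
l=4 r=9: |-13|>|6| out[6]=169, l++
l=5 r=9: |-12|>|6| out[5]=144, l++
l=6 r=9: |-8|>|6| out[4]=64, l++
l=7 r=9: |-2|<=|6| out[3]=36, r--
l=7 r=8: |-2|>|-1| out[2]=4, l++
l=8 r=8: |-1|<=|-1| out[1]=1, r--

[1, 4, 36, 64, 144, 169, 289, 361, 400]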